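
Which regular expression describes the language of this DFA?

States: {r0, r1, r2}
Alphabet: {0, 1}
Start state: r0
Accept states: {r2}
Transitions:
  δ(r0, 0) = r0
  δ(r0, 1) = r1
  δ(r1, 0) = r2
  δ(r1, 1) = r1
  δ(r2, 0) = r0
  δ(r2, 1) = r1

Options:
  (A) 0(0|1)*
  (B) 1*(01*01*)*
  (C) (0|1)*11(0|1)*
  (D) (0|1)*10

Check each option against the DFA on short strings; one disagreement eliminates an option:
  (A) 0(0|1)*: on '0' the DFA goes r0 → r0 and rejects (r0 ∉ Accept), but the regex matches it → eliminate
  (B) 1*(01*01*)*: on ε the DFA stays in r0 and rejects (r0 ∉ Accept), but the regex matches it → eliminate
  (C) (0|1)*11(0|1)*: on '10' the DFA goes r0 → r1 → r2 and accepts (r2 ∈ Accept), but the regex does not match it → eliminate
  (D) (0|1)*10: agrees with the DFA on every string of length ≤ 6
Only (D) is consistent with the DFA.
(D) (0|1)*10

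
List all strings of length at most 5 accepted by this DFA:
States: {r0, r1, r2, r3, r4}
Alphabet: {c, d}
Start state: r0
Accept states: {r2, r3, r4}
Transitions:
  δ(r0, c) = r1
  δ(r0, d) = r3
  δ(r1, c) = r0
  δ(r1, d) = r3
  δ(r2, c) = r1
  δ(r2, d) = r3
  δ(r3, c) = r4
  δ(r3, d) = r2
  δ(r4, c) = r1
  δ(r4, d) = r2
d, cd, dc, dd, ccd, cdc, cdd, dcd, ddd, cccd, ccdc, ccdd, cdcd, cddd, dccd, dcdd, ddcd, dddc, dddd, ccccd, cccdc, cccdd, ccdcd, ccddd, cdccd, cdcdd, cddcd, cdddc, cdddd, dcccd, dccdc, dccdd, dcdcd, dcddc, dcddd, ddccd, ddcdc, ddcdd, dddcd, ddddd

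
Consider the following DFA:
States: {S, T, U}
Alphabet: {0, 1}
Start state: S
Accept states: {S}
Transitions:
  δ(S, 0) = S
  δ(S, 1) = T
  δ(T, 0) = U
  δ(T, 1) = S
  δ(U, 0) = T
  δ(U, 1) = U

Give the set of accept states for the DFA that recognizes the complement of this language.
Complement accept states = All states \ Original accept states
= {S, T, U} \ {S}
{T, U}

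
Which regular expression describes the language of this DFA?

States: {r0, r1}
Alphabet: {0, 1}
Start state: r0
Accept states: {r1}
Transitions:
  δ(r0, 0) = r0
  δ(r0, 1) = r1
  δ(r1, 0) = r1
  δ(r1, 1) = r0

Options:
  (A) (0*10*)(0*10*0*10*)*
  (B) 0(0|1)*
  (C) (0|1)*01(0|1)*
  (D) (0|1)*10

Check each option against the DFA on short strings; one disagreement eliminates an option:
  (A) (0*10*)(0*10*0*10*)*: agrees with the DFA on every string of length ≤ 6
  (B) 0(0|1)*: on '0' the DFA goes r0 → r0 and rejects (r0 ∉ Accept), but the regex matches it → eliminate
  (C) (0|1)*01(0|1)*: on '1' the DFA goes r0 → r1 and accepts (r1 ∈ Accept), but the regex does not match it → eliminate
  (D) (0|1)*10: on '1' the DFA goes r0 → r1 and accepts (r1 ∈ Accept), but the regex does not match it → eliminate
Only (A) is consistent with the DFA.
(A) (0*10*)(0*10*0*10*)*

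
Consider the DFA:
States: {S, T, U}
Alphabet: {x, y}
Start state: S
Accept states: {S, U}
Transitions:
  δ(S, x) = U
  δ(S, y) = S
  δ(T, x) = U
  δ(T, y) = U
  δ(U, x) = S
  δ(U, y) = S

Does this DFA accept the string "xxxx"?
Processing string "xxxx":
  S --x--> U
  U --x--> S
  S --x--> U
  U --x--> S
Final state: S
Accept states: {S, U}
Yes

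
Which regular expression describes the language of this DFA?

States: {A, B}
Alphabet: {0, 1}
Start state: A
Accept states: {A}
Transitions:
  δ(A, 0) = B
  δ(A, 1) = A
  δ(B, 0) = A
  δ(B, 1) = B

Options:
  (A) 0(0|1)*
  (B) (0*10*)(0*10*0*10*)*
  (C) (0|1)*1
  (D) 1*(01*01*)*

Check each option against the DFA on short strings; one disagreement eliminates an option:
  (A) 0(0|1)*: on ε the DFA stays in A and accepts (A ∈ Accept), but the regex does not match it → eliminate
  (B) (0*10*)(0*10*0*10*)*: on ε the DFA stays in A and accepts (A ∈ Accept), but the regex does not match it → eliminate
  (C) (0|1)*1: on ε the DFA stays in A and accepts (A ∈ Accept), but the regex does not match it → eliminate
  (D) 1*(01*01*)*: agrees with the DFA on every string of length ≤ 6
Only (D) is consistent with the DFA.
(D) 1*(01*01*)*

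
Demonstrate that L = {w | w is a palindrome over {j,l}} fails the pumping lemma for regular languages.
Assume L is regular with pumping length p. Idea: pumping the leading j-block breaks the symmetry.
Choose s = j^p l j^p (a palindrome of length 2p+1 ≥ p). By the pumping lemma, s = xyz with |xy| ≤ p, |y| > 0, so y = j^k with k > 0 (xy lies entirely in the first j^p). Then xy²z = j^(p+k) l j^p, which is not a palindrome since p+k ≠ p.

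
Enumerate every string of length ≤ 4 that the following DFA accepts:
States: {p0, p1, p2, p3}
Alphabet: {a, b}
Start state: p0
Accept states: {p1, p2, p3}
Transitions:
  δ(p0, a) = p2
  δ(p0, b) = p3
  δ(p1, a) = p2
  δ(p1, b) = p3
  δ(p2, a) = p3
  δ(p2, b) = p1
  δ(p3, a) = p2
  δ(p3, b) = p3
a, b, aa, ab, ba, bb, aaa, aab, aba, abb, baa, bab, bba, bbb, aaaa, aaab, aaba, aabb, abaa, abab, abba, abbb, baaa, baab, baba, babb, bbaa, bbab, bbba, bbbb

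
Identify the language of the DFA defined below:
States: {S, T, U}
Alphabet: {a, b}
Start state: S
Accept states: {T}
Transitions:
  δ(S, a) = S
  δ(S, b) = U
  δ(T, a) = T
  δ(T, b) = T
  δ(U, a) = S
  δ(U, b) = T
Testing a few strings:
  'bb' → accept
  'abab' → reject
  'bab' → reject
  'bbbb' → accept
State roles: S=no progress toward bb; T=substring bb seen; U=one trailing b
All strings over {a,b} containing the substring bb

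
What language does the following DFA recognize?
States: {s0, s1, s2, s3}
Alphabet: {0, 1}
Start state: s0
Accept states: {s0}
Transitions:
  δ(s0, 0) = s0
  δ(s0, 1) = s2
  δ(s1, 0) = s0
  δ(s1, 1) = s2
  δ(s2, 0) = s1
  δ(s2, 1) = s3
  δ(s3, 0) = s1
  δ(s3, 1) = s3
Testing a few strings:
  '1100' → accept
  '11' → reject
  '1' → reject
  '100' → accept
State roles: s0=value ≡ 0 (mod 4); s1=value ≡ 2 (mod 4); s2=value ≡ 1 (mod 4); s3=value ≡ 3 (mod 4)
All binary strings representing a multiple of 4 (read in base 2; leading zeros allowed and ε counts as 0)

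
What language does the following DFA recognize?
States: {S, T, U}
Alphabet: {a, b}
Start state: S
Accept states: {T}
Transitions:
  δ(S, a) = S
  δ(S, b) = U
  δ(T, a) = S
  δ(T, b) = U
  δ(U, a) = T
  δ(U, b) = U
Testing a few strings:
  'a' → reject
  'aaa' → reject
  'bbb' → reject
  'aa' → reject
State roles: S=no suffix match; T=suffix is ba; U=one trailing b
All strings over {a,b} ending with ba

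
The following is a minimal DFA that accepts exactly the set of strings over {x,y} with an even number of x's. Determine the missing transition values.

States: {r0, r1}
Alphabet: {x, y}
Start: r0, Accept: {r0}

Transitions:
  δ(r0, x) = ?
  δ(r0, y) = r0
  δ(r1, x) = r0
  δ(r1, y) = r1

From the language and accept set, identify what each state tracks — r0: even number of x's so far; r1: odd number of x's so far.
Each missing δ(q, a) is the state matching the new tracked value after reading a.
δ(r0, x) = r1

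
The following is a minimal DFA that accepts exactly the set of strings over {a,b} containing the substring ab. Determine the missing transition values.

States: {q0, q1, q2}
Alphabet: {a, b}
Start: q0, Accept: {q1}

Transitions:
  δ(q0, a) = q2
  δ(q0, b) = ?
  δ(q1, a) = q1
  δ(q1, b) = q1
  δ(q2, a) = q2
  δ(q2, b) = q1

From the language and accept set, identify what each state tracks — q0: no a seen yet; q1: substring ab seen; q2: seen a a, waiting for b.
Each missing δ(q, a) is the state matching the new tracked value after reading a.
δ(q0, b) = q0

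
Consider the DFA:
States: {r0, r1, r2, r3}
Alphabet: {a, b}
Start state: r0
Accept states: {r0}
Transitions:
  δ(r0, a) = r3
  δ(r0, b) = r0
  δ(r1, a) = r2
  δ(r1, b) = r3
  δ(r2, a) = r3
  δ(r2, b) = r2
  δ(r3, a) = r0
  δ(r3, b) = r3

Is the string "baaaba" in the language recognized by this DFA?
Processing string "baaaba":
  r0 --b--> r0
  r0 --a--> r3
  r3 --a--> r0
  r0 --a--> r3
  r3 --b--> r3
  r3 --a--> r0
Final state: r0
Accept states: {r0}
Yes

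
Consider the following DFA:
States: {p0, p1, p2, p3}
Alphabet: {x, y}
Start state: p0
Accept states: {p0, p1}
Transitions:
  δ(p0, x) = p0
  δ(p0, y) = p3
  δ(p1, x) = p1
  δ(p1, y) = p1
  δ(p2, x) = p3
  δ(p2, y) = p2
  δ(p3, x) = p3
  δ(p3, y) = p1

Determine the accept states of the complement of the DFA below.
Complement accept states = All states \ Original accept states
= {p0, p1, p2, p3} \ {p0, p1}
{p2, p3}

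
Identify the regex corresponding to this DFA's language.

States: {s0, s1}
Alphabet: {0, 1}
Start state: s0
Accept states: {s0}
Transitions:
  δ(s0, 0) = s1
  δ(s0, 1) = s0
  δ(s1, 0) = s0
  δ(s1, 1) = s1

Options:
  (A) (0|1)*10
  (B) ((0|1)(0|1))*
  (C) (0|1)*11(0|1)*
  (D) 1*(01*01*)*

Check each option against the DFA on short strings; one disagreement eliminates an option:
  (A) (0|1)*10: on ε the DFA stays in s0 and accepts (s0 ∈ Accept), but the regex does not match it → eliminate
  (B) ((0|1)(0|1))*: on '1' the DFA goes s0 → s0 and accepts (s0 ∈ Accept), but the regex does not match it → eliminate
  (C) (0|1)*11(0|1)*: on ε the DFA stays in s0 and accepts (s0 ∈ Accept), but the regex does not match it → eliminate
  (D) 1*(01*01*)*: agrees with the DFA on every string of length ≤ 6
Only (D) is consistent with the DFA.
(D) 1*(01*01*)*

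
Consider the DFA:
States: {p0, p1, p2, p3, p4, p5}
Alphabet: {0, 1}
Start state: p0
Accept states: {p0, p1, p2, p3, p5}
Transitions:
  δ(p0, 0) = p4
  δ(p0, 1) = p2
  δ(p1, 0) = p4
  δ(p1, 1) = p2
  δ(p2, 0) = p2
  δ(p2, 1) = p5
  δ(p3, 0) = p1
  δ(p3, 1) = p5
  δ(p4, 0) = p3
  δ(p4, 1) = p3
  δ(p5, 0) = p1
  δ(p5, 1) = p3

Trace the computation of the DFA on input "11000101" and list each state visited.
read '1': p0 → p2
  read '1': p2 → p5
  read '0': p5 → p1
  read '0': p1 → p4
  read '0': p4 → p3
  read '1': p3 → p5
  read '0': p5 → p1
  read '1': p1 → p2
p0 -> p2 -> p5 -> p1 -> p4 -> p3 -> p5 -> p1 -> p2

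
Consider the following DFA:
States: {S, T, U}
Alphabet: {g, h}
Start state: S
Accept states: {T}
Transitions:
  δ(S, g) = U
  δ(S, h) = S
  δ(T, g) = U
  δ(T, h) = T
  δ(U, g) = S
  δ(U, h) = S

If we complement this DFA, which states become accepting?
Complement accept states = All states \ Original accept states
= {S, T, U} \ {T}
{S, U}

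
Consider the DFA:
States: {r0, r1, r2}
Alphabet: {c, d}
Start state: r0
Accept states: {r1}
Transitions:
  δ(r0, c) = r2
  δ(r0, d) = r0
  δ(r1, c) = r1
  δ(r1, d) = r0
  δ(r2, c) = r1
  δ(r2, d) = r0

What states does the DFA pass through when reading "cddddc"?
read 'c': r0 → r2
  read 'd': r2 → r0
  read 'd': r0 → r0
  read 'd': r0 → r0
  read 'd': r0 → r0
  read 'c': r0 → r2
r0 -> r2 -> r0 -> r0 -> r0 -> r0 -> r2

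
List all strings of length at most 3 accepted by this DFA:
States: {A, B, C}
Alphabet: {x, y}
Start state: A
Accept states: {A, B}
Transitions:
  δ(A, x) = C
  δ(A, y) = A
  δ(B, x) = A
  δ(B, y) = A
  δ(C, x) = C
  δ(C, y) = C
ε, y, yy, yyy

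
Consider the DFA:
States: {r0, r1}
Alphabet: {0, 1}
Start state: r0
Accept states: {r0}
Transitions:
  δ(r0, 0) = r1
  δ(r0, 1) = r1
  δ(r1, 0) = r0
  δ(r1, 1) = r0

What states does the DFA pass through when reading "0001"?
read '0': r0 → r1
  read '0': r1 → r0
  read '0': r0 → r1
  read '1': r1 → r0
r0 -> r1 -> r0 -> r1 -> r0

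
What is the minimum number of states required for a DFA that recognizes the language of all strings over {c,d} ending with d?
By Myhill–Nerode, count the distinguishable equivalence classes: two classes — last symbol is d vs. not.
2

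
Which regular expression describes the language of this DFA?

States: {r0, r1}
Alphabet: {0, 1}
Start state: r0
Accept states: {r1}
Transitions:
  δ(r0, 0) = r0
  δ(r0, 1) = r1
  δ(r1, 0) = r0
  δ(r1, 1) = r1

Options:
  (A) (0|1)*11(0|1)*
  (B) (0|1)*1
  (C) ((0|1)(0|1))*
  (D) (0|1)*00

Check each option against the DFA on short strings; one disagreement eliminates an option:
  (A) (0|1)*11(0|1)*: on '1' the DFA goes r0 → r1 and accepts (r1 ∈ Accept), but the regex does not match it → eliminate
  (B) (0|1)*1: agrees with the DFA on every string of length ≤ 6
  (C) ((0|1)(0|1))*: on ε the DFA stays in r0 and rejects (r0 ∉ Accept), but the regex matches it → eliminate
  (D) (0|1)*00: on '1' the DFA goes r0 → r1 and accepts (r1 ∈ Accept), but the regex does not match it → eliminate
Only (B) is consistent with the DFA.
(B) (0|1)*1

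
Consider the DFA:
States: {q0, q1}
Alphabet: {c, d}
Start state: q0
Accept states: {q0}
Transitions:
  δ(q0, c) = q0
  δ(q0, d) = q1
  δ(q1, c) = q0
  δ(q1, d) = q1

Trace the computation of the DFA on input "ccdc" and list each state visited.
read 'c': q0 → q0
  read 'c': q0 → q0
  read 'd': q0 → q1
  read 'c': q1 → q0
q0 -> q0 -> q0 -> q1 -> q0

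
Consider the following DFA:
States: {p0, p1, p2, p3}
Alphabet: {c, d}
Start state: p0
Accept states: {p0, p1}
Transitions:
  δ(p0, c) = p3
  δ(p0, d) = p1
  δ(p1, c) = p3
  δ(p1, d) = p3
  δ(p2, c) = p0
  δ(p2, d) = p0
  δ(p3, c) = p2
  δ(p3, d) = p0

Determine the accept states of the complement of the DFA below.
Complement accept states = All states \ Original accept states
= {p0, p1, p2, p3} \ {p0, p1}
{p2, p3}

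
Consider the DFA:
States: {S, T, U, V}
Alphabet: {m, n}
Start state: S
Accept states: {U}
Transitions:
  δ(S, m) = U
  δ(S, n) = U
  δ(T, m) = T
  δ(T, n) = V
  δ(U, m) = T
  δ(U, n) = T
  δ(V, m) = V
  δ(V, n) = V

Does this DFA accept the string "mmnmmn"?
Processing string "mmnmmn":
  S --m--> U
  U --m--> T
  T --n--> V
  V --m--> V
  V --m--> V
  V --n--> V
Final state: V
Accept states: {U}
No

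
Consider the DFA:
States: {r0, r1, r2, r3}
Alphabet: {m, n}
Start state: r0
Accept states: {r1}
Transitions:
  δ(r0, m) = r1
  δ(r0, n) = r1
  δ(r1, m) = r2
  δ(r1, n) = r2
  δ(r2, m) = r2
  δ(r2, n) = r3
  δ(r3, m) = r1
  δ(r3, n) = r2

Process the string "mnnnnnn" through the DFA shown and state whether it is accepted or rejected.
Processing string "mnnnnnn":
  r0 --m--> r1
  r1 --n--> r2
  r2 --n--> r3
  r3 --n--> r2
  r2 --n--> r3
  r3 --n--> r2
  r2 --n--> r3
Final state: r3
Accept states: {r1}
No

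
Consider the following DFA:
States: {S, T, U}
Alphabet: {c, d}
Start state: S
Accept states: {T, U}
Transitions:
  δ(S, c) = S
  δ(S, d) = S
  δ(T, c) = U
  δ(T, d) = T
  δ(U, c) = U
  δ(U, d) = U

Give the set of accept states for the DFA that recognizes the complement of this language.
Complement accept states = All states \ Original accept states
= {S, T, U} \ {T, U}
{S}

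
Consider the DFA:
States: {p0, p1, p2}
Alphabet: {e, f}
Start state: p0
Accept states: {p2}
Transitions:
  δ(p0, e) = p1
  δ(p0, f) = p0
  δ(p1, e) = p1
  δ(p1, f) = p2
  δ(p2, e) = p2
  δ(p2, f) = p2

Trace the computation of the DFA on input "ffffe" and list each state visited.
read 'f': p0 → p0
  read 'f': p0 → p0
  read 'f': p0 → p0
  read 'f': p0 → p0
  read 'e': p0 → p1
p0 -> p0 -> p0 -> p0 -> p0 -> p1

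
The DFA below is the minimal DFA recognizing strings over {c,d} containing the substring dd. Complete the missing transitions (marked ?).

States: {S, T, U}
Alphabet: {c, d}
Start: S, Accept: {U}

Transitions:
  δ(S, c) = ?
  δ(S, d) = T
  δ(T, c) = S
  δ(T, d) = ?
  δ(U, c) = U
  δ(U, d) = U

From the language and accept set, identify what each state tracks — S: no progress toward dd; T: one trailing d; U: substring dd seen.
Each missing δ(q, a) is the state matching the new tracked value after reading a.
δ(S, c) = S; δ(T, d) = U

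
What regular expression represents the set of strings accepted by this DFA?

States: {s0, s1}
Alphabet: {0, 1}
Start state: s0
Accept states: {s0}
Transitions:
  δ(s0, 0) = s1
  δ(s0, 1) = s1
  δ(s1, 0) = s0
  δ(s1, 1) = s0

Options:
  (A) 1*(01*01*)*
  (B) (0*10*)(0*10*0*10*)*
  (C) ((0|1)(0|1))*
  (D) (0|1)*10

Check each option against the DFA on short strings; one disagreement eliminates an option:
  (A) 1*(01*01*)*: on '1' the DFA goes s0 → s1 and rejects (s1 ∉ Accept), but the regex matches it → eliminate
  (B) (0*10*)(0*10*0*10*)*: on ε the DFA stays in s0 and accepts (s0 ∈ Accept), but the regex does not match it → eliminate
  (C) ((0|1)(0|1))*: agrees with the DFA on every string of length ≤ 6
  (D) (0|1)*10: on ε the DFA stays in s0 and accepts (s0 ∈ Accept), but the regex does not match it → eliminate
Only (C) is consistent with the DFA.
(C) ((0|1)(0|1))*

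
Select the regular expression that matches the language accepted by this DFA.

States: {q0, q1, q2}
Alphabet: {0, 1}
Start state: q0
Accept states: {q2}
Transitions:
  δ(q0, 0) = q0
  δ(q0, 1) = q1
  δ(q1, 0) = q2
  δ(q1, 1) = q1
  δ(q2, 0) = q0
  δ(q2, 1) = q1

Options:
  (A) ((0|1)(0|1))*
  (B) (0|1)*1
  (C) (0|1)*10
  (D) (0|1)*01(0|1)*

Check each option against the DFA on short strings; one disagreement eliminates an option:
  (A) ((0|1)(0|1))*: on ε the DFA stays in q0 and rejects (q0 ∉ Accept), but the regex matches it → eliminate
  (B) (0|1)*1: on '1' the DFA goes q0 → q1 and rejects (q1 ∉ Accept), but the regex matches it → eliminate
  (C) (0|1)*10: agrees with the DFA on every string of length ≤ 6
  (D) (0|1)*01(0|1)*: on '01' the DFA goes q0 → q0 → q1 and rejects (q1 ∉ Accept), but the regex matches it → eliminate
Only (C) is consistent with the DFA.
(C) (0|1)*10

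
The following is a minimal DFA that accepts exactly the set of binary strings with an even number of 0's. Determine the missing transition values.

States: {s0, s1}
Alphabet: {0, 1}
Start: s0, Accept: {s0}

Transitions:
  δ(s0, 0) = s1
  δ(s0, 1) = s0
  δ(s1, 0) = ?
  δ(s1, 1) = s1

From the language and accept set, identify what each state tracks — s0: even number of 0's so far; s1: odd number of 0's so far.
Each missing δ(q, a) is the state matching the new tracked value after reading a.
δ(s1, 0) = s0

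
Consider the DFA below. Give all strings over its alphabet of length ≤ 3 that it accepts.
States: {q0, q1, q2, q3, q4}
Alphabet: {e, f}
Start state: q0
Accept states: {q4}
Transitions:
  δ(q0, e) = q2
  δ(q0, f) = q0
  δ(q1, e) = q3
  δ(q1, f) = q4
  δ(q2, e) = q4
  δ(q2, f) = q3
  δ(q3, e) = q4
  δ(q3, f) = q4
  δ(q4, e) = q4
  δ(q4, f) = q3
ee, eee, efe, eff, fee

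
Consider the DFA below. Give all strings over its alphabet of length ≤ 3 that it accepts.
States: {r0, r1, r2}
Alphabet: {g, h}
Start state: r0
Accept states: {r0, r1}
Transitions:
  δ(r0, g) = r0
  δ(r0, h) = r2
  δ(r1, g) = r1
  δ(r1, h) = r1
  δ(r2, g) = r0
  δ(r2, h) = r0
ε, g, gg, hg, hh, ggg, ghg, ghh, hgg, hhg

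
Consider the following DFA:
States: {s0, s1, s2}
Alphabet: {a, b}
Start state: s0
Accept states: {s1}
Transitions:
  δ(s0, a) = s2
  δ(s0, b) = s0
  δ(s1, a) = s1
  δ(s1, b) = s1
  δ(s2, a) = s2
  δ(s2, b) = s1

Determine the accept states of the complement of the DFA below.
Complement accept states = All states \ Original accept states
= {s0, s1, s2} \ {s1}
{s0, s2}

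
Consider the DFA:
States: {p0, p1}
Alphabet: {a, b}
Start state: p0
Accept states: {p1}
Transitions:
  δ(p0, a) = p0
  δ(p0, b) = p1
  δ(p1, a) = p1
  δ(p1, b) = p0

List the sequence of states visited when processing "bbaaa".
read 'b': p0 → p1
  read 'b': p1 → p0
  read 'a': p0 → p0
  read 'a': p0 → p0
  read 'a': p0 → p0
p0 -> p1 -> p0 -> p0 -> p0 -> p0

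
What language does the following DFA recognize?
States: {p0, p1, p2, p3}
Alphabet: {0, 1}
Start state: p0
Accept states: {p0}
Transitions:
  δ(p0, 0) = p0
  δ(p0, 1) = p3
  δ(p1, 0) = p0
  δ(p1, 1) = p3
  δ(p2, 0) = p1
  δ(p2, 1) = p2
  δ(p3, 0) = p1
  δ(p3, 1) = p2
Testing a few strings:
  '0110' → reject
  '1' → reject
  '10' → reject
  '0' → accept
State roles: p0=value ≡ 0 (mod 4); p1=value ≡ 2 (mod 4); p2=value ≡ 3 (mod 4); p3=value ≡ 1 (mod 4)
All binary strings representing a multiple of 4 (read in base 2; leading zeros allowed and ε counts as 0)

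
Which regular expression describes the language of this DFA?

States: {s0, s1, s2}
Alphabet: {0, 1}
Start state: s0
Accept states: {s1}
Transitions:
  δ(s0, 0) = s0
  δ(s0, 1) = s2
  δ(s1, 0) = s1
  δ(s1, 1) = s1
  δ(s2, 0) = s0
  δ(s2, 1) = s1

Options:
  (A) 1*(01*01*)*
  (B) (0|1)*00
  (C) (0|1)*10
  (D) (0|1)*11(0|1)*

Check each option against the DFA on short strings; one disagreement eliminates an option:
  (A) 1*(01*01*)*: on ε the DFA stays in s0 and rejects (s0 ∉ Accept), but the regex matches it → eliminate
  (B) (0|1)*00: on '00' the DFA goes s0 → s0 → s0 and rejects (s0 ∉ Accept), but the regex matches it → eliminate
  (C) (0|1)*10: on '10' the DFA goes s0 → s2 → s0 and rejects (s0 ∉ Accept), but the regex matches it → eliminate
  (D) (0|1)*11(0|1)*: agrees with the DFA on every string of length ≤ 6
Only (D) is consistent with the DFA.
(D) (0|1)*11(0|1)*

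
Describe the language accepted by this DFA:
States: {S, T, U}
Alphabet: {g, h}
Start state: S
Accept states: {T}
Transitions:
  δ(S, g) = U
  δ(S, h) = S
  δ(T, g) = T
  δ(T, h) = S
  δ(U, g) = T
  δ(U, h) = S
Testing a few strings:
  'h' → reject
  'ggg' → accept
  'hg' → reject
  'g' → reject
State roles: S=last symbol not g; T=two trailing g's; U=one trailing g
All strings over {g,h} ending with gg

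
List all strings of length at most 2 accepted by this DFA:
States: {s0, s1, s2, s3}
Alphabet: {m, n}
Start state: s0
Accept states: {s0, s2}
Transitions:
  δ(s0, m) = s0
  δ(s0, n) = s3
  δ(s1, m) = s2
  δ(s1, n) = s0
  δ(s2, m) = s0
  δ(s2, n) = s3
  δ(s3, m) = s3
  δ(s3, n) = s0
ε, m, mm, nn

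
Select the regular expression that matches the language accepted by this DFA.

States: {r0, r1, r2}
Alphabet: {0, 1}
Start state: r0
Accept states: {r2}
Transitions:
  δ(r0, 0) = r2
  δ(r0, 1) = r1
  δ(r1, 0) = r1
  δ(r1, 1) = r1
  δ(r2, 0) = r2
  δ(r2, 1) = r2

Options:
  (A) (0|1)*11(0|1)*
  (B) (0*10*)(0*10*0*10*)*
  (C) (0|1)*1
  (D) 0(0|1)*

Check each option against the DFA on short strings; one disagreement eliminates an option:
  (A) (0|1)*11(0|1)*: on '0' the DFA goes r0 → r2 and accepts (r2 ∈ Accept), but the regex does not match it → eliminate
  (B) (0*10*)(0*10*0*10*)*: on '0' the DFA goes r0 → r2 and accepts (r2 ∈ Accept), but the regex does not match it → eliminate
  (C) (0|1)*1: on '0' the DFA goes r0 → r2 and accepts (r2 ∈ Accept), but the regex does not match it → eliminate
  (D) 0(0|1)*: agrees with the DFA on every string of length ≤ 6
Only (D) is consistent with the DFA.
(D) 0(0|1)*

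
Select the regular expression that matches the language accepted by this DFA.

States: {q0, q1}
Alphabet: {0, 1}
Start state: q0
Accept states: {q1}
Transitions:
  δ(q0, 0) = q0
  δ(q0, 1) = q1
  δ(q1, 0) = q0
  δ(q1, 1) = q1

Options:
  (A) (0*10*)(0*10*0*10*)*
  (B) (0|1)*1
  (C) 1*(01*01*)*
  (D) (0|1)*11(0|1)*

Check each option against the DFA on short strings; one disagreement eliminates an option:
  (A) (0*10*)(0*10*0*10*)*: on '10' the DFA goes q0 → q1 → q0 and rejects (q0 ∉ Accept), but the regex matches it → eliminate
  (B) (0|1)*1: agrees with the DFA on every string of length ≤ 6
  (C) 1*(01*01*)*: on ε the DFA stays in q0 and rejects (q0 ∉ Accept), but the regex matches it → eliminate
  (D) (0|1)*11(0|1)*: on '1' the DFA goes q0 → q1 and accepts (q1 ∈ Accept), but the regex does not match it → eliminate
Only (B) is consistent with the DFA.
(B) (0|1)*1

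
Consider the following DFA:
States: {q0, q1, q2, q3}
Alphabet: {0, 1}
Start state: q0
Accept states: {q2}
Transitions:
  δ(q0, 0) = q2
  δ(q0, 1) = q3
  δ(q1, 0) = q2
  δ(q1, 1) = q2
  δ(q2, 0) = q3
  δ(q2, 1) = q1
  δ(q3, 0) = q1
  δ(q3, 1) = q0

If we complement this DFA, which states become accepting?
Complement accept states = All states \ Original accept states
= {q0, q1, q2, q3} \ {q2}
{q0, q1, q3}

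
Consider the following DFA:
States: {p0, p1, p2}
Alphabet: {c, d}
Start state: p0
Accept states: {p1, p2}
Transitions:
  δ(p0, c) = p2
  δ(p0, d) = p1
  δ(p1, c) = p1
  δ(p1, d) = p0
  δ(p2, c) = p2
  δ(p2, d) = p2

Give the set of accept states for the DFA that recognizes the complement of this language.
Complement accept states = All states \ Original accept states
= {p0, p1, p2} \ {p1, p2}
{p0}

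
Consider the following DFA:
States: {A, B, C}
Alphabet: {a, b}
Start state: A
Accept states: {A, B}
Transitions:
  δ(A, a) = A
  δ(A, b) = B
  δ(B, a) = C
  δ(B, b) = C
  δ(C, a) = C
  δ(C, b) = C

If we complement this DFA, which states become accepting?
Complement accept states = All states \ Original accept states
= {A, B, C} \ {A, B}
{C}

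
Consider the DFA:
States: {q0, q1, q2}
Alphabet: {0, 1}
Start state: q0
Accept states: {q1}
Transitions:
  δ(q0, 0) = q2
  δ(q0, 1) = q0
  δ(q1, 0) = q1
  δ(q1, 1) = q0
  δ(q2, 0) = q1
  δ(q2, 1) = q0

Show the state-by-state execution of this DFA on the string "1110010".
read '1': q0 → q0
  read '1': q0 → q0
  read '1': q0 → q0
  read '0': q0 → q2
  read '0': q2 → q1
  read '1': q1 → q0
  read '0': q0 → q2
q0 -> q0 -> q0 -> q0 -> q2 -> q1 -> q0 -> q2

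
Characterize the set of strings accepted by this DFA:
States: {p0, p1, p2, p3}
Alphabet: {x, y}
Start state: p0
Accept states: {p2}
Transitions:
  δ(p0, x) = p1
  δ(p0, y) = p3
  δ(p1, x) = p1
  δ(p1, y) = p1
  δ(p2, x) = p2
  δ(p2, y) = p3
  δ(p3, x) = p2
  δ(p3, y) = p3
Testing a few strings:
  'x' → reject
  'yy' → reject
  'xx' → reject
  'y' → reject
State roles: p0=no input read; p1=started with x (dead); p2=started with y, last symbol x; p3=started with y, last symbol y
All strings over {x,y} that start with y and end with x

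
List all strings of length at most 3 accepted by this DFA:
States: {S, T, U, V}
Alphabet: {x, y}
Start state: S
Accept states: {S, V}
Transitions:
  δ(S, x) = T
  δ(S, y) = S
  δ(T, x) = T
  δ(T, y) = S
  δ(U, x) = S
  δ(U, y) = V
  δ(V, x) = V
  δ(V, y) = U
ε, y, xy, yy, xxy, xyy, yxy, yyy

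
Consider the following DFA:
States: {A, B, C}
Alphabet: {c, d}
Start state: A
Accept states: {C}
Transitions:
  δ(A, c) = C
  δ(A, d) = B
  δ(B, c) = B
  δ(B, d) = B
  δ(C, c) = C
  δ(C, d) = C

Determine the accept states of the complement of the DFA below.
Complement accept states = All states \ Original accept states
= {A, B, C} \ {C}
{A, B}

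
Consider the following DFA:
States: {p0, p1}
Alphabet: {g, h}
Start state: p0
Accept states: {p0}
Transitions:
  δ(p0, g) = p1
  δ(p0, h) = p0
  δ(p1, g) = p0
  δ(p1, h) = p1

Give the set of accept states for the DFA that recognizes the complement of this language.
Complement accept states = All states \ Original accept states
= {p0, p1} \ {p0}
{p1}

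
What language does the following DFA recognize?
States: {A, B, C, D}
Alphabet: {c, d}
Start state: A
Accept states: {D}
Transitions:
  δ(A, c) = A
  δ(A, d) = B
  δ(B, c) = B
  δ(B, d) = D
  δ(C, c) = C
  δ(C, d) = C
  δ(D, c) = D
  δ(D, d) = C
Testing a few strings:
  'ddcd' → reject
  'ccdc' → reject
  'c' → reject
  'cddd' → reject
State roles: A=zero d's; B=one d; C=≥ three d's (dead); D=two d's
All strings over {c,d} containing exactly two d's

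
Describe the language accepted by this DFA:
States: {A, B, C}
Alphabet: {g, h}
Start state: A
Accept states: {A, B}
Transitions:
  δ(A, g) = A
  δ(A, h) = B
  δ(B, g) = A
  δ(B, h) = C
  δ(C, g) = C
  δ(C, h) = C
Testing a few strings:
  'g' → accept
  'hhhg' → reject
  'ghh' → reject
  'gh' → accept
State roles: A=last symbol not h (ok); B=last symbol h (ok); C=saw hh (dead)
All strings over {g,h} with no two consecutive h's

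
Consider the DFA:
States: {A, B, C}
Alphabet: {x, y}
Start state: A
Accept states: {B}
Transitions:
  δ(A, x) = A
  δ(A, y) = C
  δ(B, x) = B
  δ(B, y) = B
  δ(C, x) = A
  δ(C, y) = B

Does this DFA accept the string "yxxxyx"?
Processing string "yxxxyx":
  A --y--> C
  C --x--> A
  A --x--> A
  A --x--> A
  A --y--> C
  C --x--> A
Final state: A
Accept states: {B}
No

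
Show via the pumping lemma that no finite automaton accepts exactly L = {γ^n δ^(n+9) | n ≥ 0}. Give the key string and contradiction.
Assume L is regular with pumping length p. Idea: pumping the γ-block breaks the fixed offset of 9.
Choose s = γ^p δ^(p+9) ∈ L. By the pumping lemma, s = xyz with |xy| ≤ p, |y| > 0, so y = γ^k with k ≥ 1. Then xy²z = γ^(p+k) δ^(p+9). For this to be in L we would need p+9 = (p+k)+9, i.e. k = 0, contradicting k ≥ 1. So xy²z ∉ L.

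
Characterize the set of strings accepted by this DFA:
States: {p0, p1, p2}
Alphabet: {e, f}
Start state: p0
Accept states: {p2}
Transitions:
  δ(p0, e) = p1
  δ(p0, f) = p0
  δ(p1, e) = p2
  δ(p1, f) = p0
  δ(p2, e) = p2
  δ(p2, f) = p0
Testing a few strings:
  'feef' → reject
  'eee' → accept
  'efee' → accept
  'eff' → reject
State roles: p0=last symbol not e; p1=one trailing e; p2=two trailing e's
All strings over {e,f} ending with ee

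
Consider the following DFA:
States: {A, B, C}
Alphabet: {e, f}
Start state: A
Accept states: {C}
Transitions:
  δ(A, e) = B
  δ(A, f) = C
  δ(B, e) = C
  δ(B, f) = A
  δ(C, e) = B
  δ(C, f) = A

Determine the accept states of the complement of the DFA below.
Complement accept states = All states \ Original accept states
= {A, B, C} \ {C}
{A, B}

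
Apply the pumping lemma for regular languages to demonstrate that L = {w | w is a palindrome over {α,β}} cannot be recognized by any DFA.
Assume L is regular with pumping length p. Idea: pumping the leading α-block breaks the symmetry.
Choose s = α^p β α^p (a palindrome of length 2p+1 ≥ p). By the pumping lemma, s = xyz with |xy| ≤ p, |y| > 0, so y = α^k with k > 0 (xy lies entirely in the first α^p). Then xy²z = α^(p+k) β α^p, which is not a palindrome since p+k ≠ p.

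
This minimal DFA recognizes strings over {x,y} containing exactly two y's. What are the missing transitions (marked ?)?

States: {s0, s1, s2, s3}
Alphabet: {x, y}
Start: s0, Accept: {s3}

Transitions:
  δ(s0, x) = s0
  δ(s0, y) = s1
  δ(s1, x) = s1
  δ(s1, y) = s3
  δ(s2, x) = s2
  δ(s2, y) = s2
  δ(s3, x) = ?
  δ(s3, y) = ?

From the language and accept set, identify what each state tracks — s0: zero y's; s1: one y; s2: ≥ three y's (dead); s3: two y's.
Each missing δ(q, a) is the state matching the new tracked value after reading a.
δ(s3, x) = s3; δ(s3, y) = s2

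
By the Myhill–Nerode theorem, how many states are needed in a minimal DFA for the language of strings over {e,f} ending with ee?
By Myhill–Nerode, count the distinguishable equivalence classes: three classes — 0, 1, or ≥2 trailing e's.
3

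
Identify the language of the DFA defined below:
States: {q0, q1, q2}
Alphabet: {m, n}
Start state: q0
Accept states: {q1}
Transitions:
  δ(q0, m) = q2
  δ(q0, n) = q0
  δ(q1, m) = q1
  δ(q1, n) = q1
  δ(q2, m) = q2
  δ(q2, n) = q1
Testing a few strings:
  'mnmm' → accept
  'mn' → accept
  'mm' → reject
  'n' → reject
State roles: q0=no m seen yet; q1=substring mn seen; q2=seen a m, waiting for n
All strings over {m,n} containing the substring mn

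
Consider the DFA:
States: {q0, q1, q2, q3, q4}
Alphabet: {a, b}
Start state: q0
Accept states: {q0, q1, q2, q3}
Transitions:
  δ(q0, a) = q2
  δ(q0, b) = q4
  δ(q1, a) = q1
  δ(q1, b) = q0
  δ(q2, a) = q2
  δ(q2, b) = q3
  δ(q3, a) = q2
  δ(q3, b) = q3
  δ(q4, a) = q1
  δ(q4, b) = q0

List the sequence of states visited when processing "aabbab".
read 'a': q0 → q2
  read 'a': q2 → q2
  read 'b': q2 → q3
  read 'b': q3 → q3
  read 'a': q3 → q2
  read 'b': q2 → q3
q0 -> q2 -> q2 -> q3 -> q3 -> q2 -> q3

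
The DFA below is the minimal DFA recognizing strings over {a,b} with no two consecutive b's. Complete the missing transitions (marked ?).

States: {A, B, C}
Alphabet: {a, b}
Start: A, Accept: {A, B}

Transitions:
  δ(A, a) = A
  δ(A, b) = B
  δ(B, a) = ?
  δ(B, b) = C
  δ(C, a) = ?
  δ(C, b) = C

From the language and accept set, identify what each state tracks — A: last symbol not b (ok); B: last symbol b (ok); C: saw bb (dead).
Each missing δ(q, a) is the state matching the new tracked value after reading a.
δ(B, a) = A; δ(C, a) = C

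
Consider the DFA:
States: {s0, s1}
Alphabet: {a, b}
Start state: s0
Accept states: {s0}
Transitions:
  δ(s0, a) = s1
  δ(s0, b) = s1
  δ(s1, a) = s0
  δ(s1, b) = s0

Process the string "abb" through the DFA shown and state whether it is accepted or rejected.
Processing string "abb":
  s0 --a--> s1
  s1 --b--> s0
  s0 --b--> s1
Final state: s1
Accept states: {s0}
No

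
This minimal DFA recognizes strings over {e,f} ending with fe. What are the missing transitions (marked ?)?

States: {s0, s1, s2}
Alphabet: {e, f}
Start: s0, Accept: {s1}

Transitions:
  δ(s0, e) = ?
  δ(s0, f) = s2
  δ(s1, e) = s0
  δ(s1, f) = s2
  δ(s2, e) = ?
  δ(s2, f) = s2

From the language and accept set, identify what each state tracks — s0: no suffix match; s1: suffix is fe; s2: one trailing f.
Each missing δ(q, a) is the state matching the new tracked value after reading a.
δ(s0, e) = s0; δ(s2, e) = s1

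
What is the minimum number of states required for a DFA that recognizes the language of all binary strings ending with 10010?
By Myhill–Nerode, count the distinguishable equivalence classes: 6 classes — one per longest suffix of the input that is a prefix of '10010' (lengths 0 through 5); only the length-5 class is accepting.
6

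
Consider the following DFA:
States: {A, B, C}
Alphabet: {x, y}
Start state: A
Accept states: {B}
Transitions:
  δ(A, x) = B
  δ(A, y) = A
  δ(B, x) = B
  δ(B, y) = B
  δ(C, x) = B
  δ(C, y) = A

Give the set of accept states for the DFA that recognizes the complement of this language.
Complement accept states = All states \ Original accept states
= {A, B, C} \ {B}
{A, C}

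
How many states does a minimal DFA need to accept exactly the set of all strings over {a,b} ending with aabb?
By Myhill–Nerode, count the distinguishable equivalence classes: 5 classes — one per longest suffix of the input that is a prefix of 'aabb' (lengths 0 through 4); only the length-4 class is accepting.
5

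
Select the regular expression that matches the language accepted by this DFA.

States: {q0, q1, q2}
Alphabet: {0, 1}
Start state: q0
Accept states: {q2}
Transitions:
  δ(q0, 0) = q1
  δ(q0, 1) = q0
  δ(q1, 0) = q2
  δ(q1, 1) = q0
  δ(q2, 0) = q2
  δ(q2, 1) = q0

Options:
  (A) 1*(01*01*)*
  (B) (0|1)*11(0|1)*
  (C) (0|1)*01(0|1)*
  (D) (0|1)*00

Check each option against the DFA on short strings; one disagreement eliminates an option:
  (A) 1*(01*01*)*: on ε the DFA stays in q0 and rejects (q0 ∉ Accept), but the regex matches it → eliminate
  (B) (0|1)*11(0|1)*: on '00' the DFA goes q0 → q1 → q2 and accepts (q2 ∈ Accept), but the regex does not match it → eliminate
  (C) (0|1)*01(0|1)*: on '00' the DFA goes q0 → q1 → q2 and accepts (q2 ∈ Accept), but the regex does not match it → eliminate
  (D) (0|1)*00: agrees with the DFA on every string of length ≤ 6
Only (D) is consistent with the DFA.
(D) (0|1)*00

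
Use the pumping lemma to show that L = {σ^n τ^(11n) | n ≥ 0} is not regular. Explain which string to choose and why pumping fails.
Assume L is regular with pumping length p. Idea: pumping the σ-block breaks the 1:11 ratio.
Choose s = σ^p τ^(11p) (length 12p ≥ p). By the pumping lemma, s = xyz with |xy| ≤ p, |y| > 0, so y = σ^k with k ≥ 1. Then xy²z = σ^(p+k) τ^(11p). For this to be in L we would need 11p = 11(p+k), i.e. 11k = 0, contradicting k ≥ 1. So xy²z ∉ L.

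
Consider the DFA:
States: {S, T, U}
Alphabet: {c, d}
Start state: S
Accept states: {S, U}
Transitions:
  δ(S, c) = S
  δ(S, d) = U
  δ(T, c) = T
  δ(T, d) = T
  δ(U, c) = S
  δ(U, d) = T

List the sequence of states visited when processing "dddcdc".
read 'd': S → U
  read 'd': U → T
  read 'd': T → T
  read 'c': T → T
  read 'd': T → T
  read 'c': T → T
S -> U -> T -> T -> T -> T -> T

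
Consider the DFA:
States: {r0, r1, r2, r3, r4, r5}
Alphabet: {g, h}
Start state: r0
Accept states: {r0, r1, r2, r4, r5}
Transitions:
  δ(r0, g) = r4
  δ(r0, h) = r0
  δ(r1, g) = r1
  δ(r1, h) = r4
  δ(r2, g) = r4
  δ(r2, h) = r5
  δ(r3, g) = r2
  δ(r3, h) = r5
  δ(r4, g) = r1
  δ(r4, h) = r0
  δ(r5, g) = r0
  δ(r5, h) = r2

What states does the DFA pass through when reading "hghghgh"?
read 'h': r0 → r0
  read 'g': r0 → r4
  read 'h': r4 → r0
  read 'g': r0 → r4
  read 'h': r4 → r0
  read 'g': r0 → r4
  read 'h': r4 → r0
r0 -> r0 -> r4 -> r0 -> r4 -> r0 -> r4 -> r0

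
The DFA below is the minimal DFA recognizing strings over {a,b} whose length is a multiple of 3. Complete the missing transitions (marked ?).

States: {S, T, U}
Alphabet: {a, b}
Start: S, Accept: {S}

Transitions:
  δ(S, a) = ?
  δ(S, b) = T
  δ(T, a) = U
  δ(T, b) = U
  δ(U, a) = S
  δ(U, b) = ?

From the language and accept set, identify what each state tracks — S: length ≡ 0 (mod 3); T: length ≡ 1 (mod 3); U: length ≡ 2 (mod 3).
Each missing δ(q, a) is the state matching the new tracked value after reading a.
δ(S, a) = T; δ(U, b) = S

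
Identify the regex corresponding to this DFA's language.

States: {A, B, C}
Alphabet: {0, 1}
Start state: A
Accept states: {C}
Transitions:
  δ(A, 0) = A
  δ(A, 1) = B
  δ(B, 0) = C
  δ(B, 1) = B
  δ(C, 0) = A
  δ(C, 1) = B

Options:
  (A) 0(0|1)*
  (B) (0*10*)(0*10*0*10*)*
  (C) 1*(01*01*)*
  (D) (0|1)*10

Check each option against the DFA on short strings; one disagreement eliminates an option:
  (A) 0(0|1)*: on '0' the DFA goes A → A and rejects (A ∉ Accept), but the regex matches it → eliminate
  (B) (0*10*)(0*10*0*10*)*: on '1' the DFA goes A → B and rejects (B ∉ Accept), but the regex matches it → eliminate
  (C) 1*(01*01*)*: on ε the DFA stays in A and rejects (A ∉ Accept), but the regex matches it → eliminate
  (D) (0|1)*10: agrees with the DFA on every string of length ≤ 6
Only (D) is consistent with the DFA.
(D) (0|1)*10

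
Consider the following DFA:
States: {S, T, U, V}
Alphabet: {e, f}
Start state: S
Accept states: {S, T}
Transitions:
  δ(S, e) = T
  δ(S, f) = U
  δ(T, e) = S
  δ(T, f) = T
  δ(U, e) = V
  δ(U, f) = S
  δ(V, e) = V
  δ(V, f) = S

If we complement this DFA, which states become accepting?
Complement accept states = All states \ Original accept states
= {S, T, U, V} \ {S, T}
{U, V}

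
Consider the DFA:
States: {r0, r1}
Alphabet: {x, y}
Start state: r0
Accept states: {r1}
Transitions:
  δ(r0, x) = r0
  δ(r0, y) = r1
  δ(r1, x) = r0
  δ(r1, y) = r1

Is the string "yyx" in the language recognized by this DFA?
Processing string "yyx":
  r0 --y--> r1
  r1 --y--> r1
  r1 --x--> r0
Final state: r0
Accept states: {r1}
No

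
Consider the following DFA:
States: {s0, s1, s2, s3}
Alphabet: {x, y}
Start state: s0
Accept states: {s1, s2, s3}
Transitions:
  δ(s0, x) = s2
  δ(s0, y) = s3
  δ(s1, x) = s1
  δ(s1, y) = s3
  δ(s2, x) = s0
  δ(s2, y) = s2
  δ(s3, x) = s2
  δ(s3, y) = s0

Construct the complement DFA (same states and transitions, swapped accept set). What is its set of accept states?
Complement accept states = All states \ Original accept states
= {s0, s1, s2, s3} \ {s1, s2, s3}
{s0}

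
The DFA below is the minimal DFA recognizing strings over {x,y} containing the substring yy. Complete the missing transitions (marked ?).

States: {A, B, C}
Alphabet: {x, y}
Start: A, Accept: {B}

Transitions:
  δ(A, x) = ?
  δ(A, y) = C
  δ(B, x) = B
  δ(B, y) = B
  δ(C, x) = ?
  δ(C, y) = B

From the language and accept set, identify what each state tracks — A: no progress toward yy; B: substring yy seen; C: one trailing y.
Each missing δ(q, a) is the state matching the new tracked value after reading a.
δ(A, x) = A; δ(C, x) = A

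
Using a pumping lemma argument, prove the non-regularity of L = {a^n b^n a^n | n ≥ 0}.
Assume L is regular with pumping length p. Idea: pumping the first a-block unbalances it against the other two.
Choose s = a^p b^p a^p ∈ L (|s| = 3p ≥ p). By the pumping lemma, s = xyz with |xy| ≤ p, |y| > 0, so y = a^k with k ≥ 1, inside the first a-block. Then xy²z = a^(p+k) b^p a^p. The first block has length p+k ≠ p, so the three block lengths are no longer equal and xy²z ∉ L.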